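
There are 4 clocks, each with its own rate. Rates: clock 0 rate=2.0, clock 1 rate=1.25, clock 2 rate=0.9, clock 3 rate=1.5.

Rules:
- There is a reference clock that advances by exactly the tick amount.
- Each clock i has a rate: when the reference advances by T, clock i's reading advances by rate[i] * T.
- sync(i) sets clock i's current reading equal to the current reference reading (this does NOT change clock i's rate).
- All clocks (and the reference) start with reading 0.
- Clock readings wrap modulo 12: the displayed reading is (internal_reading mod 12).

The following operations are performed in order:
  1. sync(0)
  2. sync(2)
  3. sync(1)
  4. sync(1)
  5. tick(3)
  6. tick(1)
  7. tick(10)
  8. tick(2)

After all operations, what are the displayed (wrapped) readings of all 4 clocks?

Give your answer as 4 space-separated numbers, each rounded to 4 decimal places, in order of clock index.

After op 1 sync(0): ref=0.0000 raw=[0.0000 0.0000 0.0000 0.0000]
After op 2 sync(2): ref=0.0000 raw=[0.0000 0.0000 0.0000 0.0000]
After op 3 sync(1): ref=0.0000 raw=[0.0000 0.0000 0.0000 0.0000]
After op 4 sync(1): ref=0.0000 raw=[0.0000 0.0000 0.0000 0.0000]
After op 5 tick(3): ref=3.0000 raw=[6.0000 3.7500 2.7000 4.5000]
After op 6 tick(1): ref=4.0000 raw=[8.0000 5.0000 3.6000 6.0000]
After op 7 tick(10): ref=14.0000 raw=[28.0000 17.5000 12.6000 21.0000]
After op 8 tick(2): ref=16.0000 raw=[32.0000 20.0000 14.4000 24.0000]
Wrap final raw readings (mod 12): 32.0000 mod 12 = 8.0000; 20.0000 mod 12 = 8.0000; 14.4000 mod 12 = 2.4000; 24.0000 mod 12 = 0.0000

Answer: 8.0000 8.0000 2.4000 0.0000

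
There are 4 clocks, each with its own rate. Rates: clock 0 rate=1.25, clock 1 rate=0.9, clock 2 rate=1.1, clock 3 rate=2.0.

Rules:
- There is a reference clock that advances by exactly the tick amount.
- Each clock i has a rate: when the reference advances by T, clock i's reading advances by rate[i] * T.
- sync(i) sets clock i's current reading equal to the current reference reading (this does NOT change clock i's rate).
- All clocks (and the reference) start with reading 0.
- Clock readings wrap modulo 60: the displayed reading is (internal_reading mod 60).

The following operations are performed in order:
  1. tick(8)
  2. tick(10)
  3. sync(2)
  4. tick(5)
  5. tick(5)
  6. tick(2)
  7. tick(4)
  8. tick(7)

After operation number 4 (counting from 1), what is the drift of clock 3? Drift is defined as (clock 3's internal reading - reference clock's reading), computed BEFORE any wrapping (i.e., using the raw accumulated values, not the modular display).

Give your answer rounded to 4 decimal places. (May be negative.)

Answer: 23.0000

Derivation:
After op 1 tick(8): ref=8.0000 raw=[10.0000 7.2000 8.8000 16.0000]
After op 2 tick(10): ref=18.0000 raw=[22.5000 16.2000 19.8000 36.0000]
After op 3 sync(2): ref=18.0000 raw=[22.5000 16.2000 18.0000 36.0000]
After op 4 tick(5): ref=23.0000 raw=[28.7500 20.7000 23.5000 46.0000]
Drift of clock 3 after op 4: 46.0000 - 23.0000 = 23.0000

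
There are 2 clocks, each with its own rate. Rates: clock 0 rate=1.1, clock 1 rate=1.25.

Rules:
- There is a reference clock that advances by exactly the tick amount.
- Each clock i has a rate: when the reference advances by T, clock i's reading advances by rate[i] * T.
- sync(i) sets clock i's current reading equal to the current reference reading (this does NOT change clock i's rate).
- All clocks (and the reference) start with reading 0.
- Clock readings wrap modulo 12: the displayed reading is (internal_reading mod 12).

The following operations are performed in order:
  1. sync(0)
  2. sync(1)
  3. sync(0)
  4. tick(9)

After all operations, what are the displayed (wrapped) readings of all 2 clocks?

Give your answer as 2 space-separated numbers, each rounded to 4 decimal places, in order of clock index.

After op 1 sync(0): ref=0.0000 raw=[0.0000 0.0000]
After op 2 sync(1): ref=0.0000 raw=[0.0000 0.0000]
After op 3 sync(0): ref=0.0000 raw=[0.0000 0.0000]
After op 4 tick(9): ref=9.0000 raw=[9.9000 11.2500]
Wrap final raw readings (mod 12): 9.9000 mod 12 = 9.9000; 11.2500 mod 12 = 11.2500

Answer: 9.9000 11.2500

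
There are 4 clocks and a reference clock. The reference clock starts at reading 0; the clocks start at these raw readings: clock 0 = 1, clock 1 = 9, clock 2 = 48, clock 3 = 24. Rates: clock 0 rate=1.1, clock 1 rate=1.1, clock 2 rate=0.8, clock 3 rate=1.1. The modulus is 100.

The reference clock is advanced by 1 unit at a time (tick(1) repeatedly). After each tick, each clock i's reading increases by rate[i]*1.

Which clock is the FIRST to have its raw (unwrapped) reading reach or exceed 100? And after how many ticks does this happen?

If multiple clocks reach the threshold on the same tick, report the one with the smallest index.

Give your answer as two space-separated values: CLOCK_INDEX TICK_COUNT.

clock 0: start=1, rate=1.1, needs 100-1 = 99; ticks = ceil(99/1.1) = ceil(90.0000) = 90; reading at tick 90 = 1 + 1.1*90 = 100.0000
clock 1: start=9, rate=1.1, needs 100-9 = 91; ticks = ceil(91/1.1) = ceil(82.7273) = 83; reading at tick 83 = 9 + 1.1*83 = 100.3000
clock 2: start=48, rate=0.8, needs 100-48 = 52; ticks = ceil(52/0.8) = ceil(65.0000) = 65; reading at tick 65 = 48 + 0.8*65 = 100.0000
clock 3: start=24, rate=1.1, needs 100-24 = 76; ticks = ceil(76/1.1) = ceil(69.0909) = 70; reading at tick 70 = 24 + 1.1*70 = 101.0000
Minimum tick count = 65; winners = [2]; smallest index = 2

Answer: 2 65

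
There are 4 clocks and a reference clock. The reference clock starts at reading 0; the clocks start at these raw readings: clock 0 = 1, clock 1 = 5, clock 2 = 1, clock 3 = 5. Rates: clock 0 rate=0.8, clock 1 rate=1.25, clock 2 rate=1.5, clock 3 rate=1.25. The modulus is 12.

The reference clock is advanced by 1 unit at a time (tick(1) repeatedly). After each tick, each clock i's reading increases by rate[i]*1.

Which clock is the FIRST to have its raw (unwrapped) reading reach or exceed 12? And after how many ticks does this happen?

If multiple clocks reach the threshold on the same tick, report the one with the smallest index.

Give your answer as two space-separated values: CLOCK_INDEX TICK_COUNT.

Answer: 1 6

Derivation:
clock 0: start=1, rate=0.8, needs 12-1 = 11; ticks = ceil(11/0.8) = ceil(13.7500) = 14; reading at tick 14 = 1 + 0.8*14 = 12.2000
clock 1: start=5, rate=1.25, needs 12-5 = 7; ticks = ceil(7/1.25) = ceil(5.6000) = 6; reading at tick 6 = 5 + 1.25*6 = 12.5000
clock 2: start=1, rate=1.5, needs 12-1 = 11; ticks = ceil(11/1.5) = ceil(7.3333) = 8; reading at tick 8 = 1 + 1.5*8 = 13.0000
clock 3: start=5, rate=1.25, needs 12-5 = 7; ticks = ceil(7/1.25) = ceil(5.6000) = 6; reading at tick 6 = 5 + 1.25*6 = 12.5000
Minimum tick count = 6; winners = [1, 3]; smallest index = 1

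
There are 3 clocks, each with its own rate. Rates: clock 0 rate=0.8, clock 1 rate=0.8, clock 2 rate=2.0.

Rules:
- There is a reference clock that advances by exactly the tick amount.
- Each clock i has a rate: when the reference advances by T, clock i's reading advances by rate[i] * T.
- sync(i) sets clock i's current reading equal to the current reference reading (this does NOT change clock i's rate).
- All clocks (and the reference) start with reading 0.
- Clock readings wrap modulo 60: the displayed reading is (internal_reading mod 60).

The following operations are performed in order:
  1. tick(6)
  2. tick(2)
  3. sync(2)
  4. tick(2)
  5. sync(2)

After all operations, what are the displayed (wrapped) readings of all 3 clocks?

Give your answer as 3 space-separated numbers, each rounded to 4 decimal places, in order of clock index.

Answer: 8.0000 8.0000 10.0000

Derivation:
After op 1 tick(6): ref=6.0000 raw=[4.8000 4.8000 12.0000]
After op 2 tick(2): ref=8.0000 raw=[6.4000 6.4000 16.0000]
After op 3 sync(2): ref=8.0000 raw=[6.4000 6.4000 8.0000]
After op 4 tick(2): ref=10.0000 raw=[8.0000 8.0000 12.0000]
After op 5 sync(2): ref=10.0000 raw=[8.0000 8.0000 10.0000]
Wrap final raw readings (mod 60): 8.0000 mod 60 = 8.0000; 8.0000 mod 60 = 8.0000; 10.0000 mod 60 = 10.0000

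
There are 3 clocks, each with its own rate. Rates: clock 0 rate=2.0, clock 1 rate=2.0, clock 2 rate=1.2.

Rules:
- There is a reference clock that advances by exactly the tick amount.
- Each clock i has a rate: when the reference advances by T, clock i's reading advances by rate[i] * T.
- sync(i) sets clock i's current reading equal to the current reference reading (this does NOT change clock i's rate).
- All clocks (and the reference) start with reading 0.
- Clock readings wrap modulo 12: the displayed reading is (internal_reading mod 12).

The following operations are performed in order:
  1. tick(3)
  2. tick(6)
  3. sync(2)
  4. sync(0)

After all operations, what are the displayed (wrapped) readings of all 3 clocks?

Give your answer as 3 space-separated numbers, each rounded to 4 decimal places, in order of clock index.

After op 1 tick(3): ref=3.0000 raw=[6.0000 6.0000 3.6000]
After op 2 tick(6): ref=9.0000 raw=[18.0000 18.0000 10.8000]
After op 3 sync(2): ref=9.0000 raw=[18.0000 18.0000 9.0000]
After op 4 sync(0): ref=9.0000 raw=[9.0000 18.0000 9.0000]
Wrap final raw readings (mod 12): 9.0000 mod 12 = 9.0000; 18.0000 mod 12 = 6.0000; 9.0000 mod 12 = 9.0000

Answer: 9.0000 6.0000 9.0000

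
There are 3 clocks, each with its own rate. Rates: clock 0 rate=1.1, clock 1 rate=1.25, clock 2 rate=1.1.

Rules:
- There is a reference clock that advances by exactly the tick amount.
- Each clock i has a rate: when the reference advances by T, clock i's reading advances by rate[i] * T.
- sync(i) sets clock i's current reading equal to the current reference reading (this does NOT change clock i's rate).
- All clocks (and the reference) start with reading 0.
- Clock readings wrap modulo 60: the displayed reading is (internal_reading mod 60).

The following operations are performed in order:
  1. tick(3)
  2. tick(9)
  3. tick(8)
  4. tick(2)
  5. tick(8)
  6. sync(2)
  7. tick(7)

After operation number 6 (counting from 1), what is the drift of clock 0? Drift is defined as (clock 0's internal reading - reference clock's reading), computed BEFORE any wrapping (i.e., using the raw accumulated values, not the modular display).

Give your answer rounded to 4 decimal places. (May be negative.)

After op 1 tick(3): ref=3.0000 raw=[3.3000 3.7500 3.3000]
After op 2 tick(9): ref=12.0000 raw=[13.2000 15.0000 13.2000]
After op 3 tick(8): ref=20.0000 raw=[22.0000 25.0000 22.0000]
After op 4 tick(2): ref=22.0000 raw=[24.2000 27.5000 24.2000]
After op 5 tick(8): ref=30.0000 raw=[33.0000 37.5000 33.0000]
After op 6 sync(2): ref=30.0000 raw=[33.0000 37.5000 30.0000]
Drift of clock 0 after op 6: 33.0000 - 30.0000 = 3.0000

Answer: 3.0000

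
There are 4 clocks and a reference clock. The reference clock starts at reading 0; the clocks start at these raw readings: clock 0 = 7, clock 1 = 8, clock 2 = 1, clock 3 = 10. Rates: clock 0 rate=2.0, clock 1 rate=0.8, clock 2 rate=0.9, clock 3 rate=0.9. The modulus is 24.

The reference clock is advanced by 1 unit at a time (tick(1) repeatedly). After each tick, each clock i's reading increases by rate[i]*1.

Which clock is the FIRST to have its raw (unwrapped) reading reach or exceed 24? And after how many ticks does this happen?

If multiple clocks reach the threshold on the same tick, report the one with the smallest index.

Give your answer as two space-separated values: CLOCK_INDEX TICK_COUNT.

clock 0: start=7, rate=2.0, needs 24-7 = 17; ticks = ceil(17/2.0) = ceil(8.5000) = 9; reading at tick 9 = 7 + 2.0*9 = 25.0000
clock 1: start=8, rate=0.8, needs 24-8 = 16; ticks = ceil(16/0.8) = ceil(20.0000) = 20; reading at tick 20 = 8 + 0.8*20 = 24.0000
clock 2: start=1, rate=0.9, needs 24-1 = 23; ticks = ceil(23/0.9) = ceil(25.5556) = 26; reading at tick 26 = 1 + 0.9*26 = 24.4000
clock 3: start=10, rate=0.9, needs 24-10 = 14; ticks = ceil(14/0.9) = ceil(15.5556) = 16; reading at tick 16 = 10 + 0.9*16 = 24.4000
Minimum tick count = 9; winners = [0]; smallest index = 0

Answer: 0 9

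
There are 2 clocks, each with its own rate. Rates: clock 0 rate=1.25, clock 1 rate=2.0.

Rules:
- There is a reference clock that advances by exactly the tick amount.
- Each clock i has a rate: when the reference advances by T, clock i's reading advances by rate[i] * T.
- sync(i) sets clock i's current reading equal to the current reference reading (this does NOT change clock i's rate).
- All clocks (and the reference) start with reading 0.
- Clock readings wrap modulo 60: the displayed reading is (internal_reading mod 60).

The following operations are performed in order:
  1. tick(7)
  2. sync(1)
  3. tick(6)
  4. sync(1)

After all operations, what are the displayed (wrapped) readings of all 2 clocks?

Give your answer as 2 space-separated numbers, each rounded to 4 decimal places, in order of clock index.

After op 1 tick(7): ref=7.0000 raw=[8.7500 14.0000]
After op 2 sync(1): ref=7.0000 raw=[8.7500 7.0000]
After op 3 tick(6): ref=13.0000 raw=[16.2500 19.0000]
After op 4 sync(1): ref=13.0000 raw=[16.2500 13.0000]
Wrap final raw readings (mod 60): 16.2500 mod 60 = 16.2500; 13.0000 mod 60 = 13.0000

Answer: 16.2500 13.0000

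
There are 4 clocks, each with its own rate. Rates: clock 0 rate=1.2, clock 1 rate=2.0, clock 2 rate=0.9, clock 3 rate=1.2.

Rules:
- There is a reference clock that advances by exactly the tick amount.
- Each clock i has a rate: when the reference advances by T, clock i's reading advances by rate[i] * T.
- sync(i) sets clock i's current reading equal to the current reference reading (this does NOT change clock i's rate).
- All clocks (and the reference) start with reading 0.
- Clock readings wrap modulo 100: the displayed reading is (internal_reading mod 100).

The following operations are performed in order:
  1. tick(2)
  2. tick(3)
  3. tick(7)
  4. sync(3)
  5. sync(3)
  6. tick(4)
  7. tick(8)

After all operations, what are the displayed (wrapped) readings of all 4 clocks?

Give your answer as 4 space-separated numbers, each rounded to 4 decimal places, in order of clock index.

After op 1 tick(2): ref=2.0000 raw=[2.4000 4.0000 1.8000 2.4000]
After op 2 tick(3): ref=5.0000 raw=[6.0000 10.0000 4.5000 6.0000]
After op 3 tick(7): ref=12.0000 raw=[14.4000 24.0000 10.8000 14.4000]
After op 4 sync(3): ref=12.0000 raw=[14.4000 24.0000 10.8000 12.0000]
After op 5 sync(3): ref=12.0000 raw=[14.4000 24.0000 10.8000 12.0000]
After op 6 tick(4): ref=16.0000 raw=[19.2000 32.0000 14.4000 16.8000]
After op 7 tick(8): ref=24.0000 raw=[28.8000 48.0000 21.6000 26.4000]
Wrap final raw readings (mod 100): 28.8000 mod 100 = 28.8000; 48.0000 mod 100 = 48.0000; 21.6000 mod 100 = 21.6000; 26.4000 mod 100 = 26.4000

Answer: 28.8000 48.0000 21.6000 26.4000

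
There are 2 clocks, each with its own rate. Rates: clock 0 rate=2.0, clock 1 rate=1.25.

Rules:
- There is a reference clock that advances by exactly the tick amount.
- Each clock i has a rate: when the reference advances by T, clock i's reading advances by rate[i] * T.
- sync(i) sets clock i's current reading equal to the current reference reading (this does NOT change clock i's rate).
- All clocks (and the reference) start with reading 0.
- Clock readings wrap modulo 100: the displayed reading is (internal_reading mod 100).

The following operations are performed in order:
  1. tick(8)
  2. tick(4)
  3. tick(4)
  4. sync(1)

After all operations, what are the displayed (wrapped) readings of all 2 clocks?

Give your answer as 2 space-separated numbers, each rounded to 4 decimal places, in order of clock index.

After op 1 tick(8): ref=8.0000 raw=[16.0000 10.0000]
After op 2 tick(4): ref=12.0000 raw=[24.0000 15.0000]
After op 3 tick(4): ref=16.0000 raw=[32.0000 20.0000]
After op 4 sync(1): ref=16.0000 raw=[32.0000 16.0000]
Wrap final raw readings (mod 100): 32.0000 mod 100 = 32.0000; 16.0000 mod 100 = 16.0000

Answer: 32.0000 16.0000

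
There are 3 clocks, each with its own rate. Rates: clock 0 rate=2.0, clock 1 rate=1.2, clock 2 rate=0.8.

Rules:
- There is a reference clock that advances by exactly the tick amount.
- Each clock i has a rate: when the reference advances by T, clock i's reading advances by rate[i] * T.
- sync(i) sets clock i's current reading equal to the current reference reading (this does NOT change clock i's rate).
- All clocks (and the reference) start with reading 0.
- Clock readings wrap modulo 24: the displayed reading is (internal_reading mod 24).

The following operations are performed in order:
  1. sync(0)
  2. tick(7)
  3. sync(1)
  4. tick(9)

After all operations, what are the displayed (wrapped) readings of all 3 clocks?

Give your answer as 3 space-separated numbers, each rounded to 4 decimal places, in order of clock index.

After op 1 sync(0): ref=0.0000 raw=[0.0000 0.0000 0.0000]
After op 2 tick(7): ref=7.0000 raw=[14.0000 8.4000 5.6000]
After op 3 sync(1): ref=7.0000 raw=[14.0000 7.0000 5.6000]
After op 4 tick(9): ref=16.0000 raw=[32.0000 17.8000 12.8000]
Wrap final raw readings (mod 24): 32.0000 mod 24 = 8.0000; 17.8000 mod 24 = 17.8000; 12.8000 mod 24 = 12.8000

Answer: 8.0000 17.8000 12.8000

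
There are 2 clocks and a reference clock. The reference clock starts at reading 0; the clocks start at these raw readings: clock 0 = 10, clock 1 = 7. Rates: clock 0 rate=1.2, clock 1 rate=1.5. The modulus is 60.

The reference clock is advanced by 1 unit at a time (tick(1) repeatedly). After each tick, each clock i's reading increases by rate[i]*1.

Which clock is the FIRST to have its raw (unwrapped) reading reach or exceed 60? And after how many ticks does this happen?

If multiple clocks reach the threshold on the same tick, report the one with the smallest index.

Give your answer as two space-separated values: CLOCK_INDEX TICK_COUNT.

clock 0: start=10, rate=1.2, needs 60-10 = 50; ticks = ceil(50/1.2) = ceil(41.6667) = 42; reading at tick 42 = 10 + 1.2*42 = 60.4000
clock 1: start=7, rate=1.5, needs 60-7 = 53; ticks = ceil(53/1.5) = ceil(35.3333) = 36; reading at tick 36 = 7 + 1.5*36 = 61.0000
Minimum tick count = 36; winners = [1]; smallest index = 1

Answer: 1 36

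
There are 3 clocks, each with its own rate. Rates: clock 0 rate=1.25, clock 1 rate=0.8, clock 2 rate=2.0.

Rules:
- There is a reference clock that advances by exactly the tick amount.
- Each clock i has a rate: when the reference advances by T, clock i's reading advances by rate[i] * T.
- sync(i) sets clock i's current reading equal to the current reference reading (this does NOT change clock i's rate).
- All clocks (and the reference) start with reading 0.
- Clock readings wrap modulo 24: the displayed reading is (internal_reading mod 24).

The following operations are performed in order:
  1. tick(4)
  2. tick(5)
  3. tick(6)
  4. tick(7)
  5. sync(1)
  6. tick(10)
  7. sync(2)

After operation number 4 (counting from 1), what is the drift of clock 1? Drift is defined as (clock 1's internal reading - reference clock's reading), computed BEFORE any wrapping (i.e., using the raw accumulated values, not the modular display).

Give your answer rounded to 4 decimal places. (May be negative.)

After op 1 tick(4): ref=4.0000 raw=[5.0000 3.2000 8.0000]
After op 2 tick(5): ref=9.0000 raw=[11.2500 7.2000 18.0000]
After op 3 tick(6): ref=15.0000 raw=[18.7500 12.0000 30.0000]
After op 4 tick(7): ref=22.0000 raw=[27.5000 17.6000 44.0000]
Drift of clock 1 after op 4: 17.6000 - 22.0000 = -4.4000

Answer: -4.4000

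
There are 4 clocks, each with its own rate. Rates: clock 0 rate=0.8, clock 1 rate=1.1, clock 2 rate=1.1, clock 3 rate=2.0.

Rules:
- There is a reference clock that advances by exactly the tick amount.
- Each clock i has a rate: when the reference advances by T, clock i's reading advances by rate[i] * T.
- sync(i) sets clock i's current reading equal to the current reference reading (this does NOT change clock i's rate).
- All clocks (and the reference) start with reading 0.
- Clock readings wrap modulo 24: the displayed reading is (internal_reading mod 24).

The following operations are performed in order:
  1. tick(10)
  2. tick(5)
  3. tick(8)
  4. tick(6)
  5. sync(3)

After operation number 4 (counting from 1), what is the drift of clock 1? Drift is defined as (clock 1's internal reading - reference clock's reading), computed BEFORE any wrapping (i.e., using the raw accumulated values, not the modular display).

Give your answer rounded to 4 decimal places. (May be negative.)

After op 1 tick(10): ref=10.0000 raw=[8.0000 11.0000 11.0000 20.0000]
After op 2 tick(5): ref=15.0000 raw=[12.0000 16.5000 16.5000 30.0000]
After op 3 tick(8): ref=23.0000 raw=[18.4000 25.3000 25.3000 46.0000]
After op 4 tick(6): ref=29.0000 raw=[23.2000 31.9000 31.9000 58.0000]
Drift of clock 1 after op 4: 31.9000 - 29.0000 = 2.9000

Answer: 2.9000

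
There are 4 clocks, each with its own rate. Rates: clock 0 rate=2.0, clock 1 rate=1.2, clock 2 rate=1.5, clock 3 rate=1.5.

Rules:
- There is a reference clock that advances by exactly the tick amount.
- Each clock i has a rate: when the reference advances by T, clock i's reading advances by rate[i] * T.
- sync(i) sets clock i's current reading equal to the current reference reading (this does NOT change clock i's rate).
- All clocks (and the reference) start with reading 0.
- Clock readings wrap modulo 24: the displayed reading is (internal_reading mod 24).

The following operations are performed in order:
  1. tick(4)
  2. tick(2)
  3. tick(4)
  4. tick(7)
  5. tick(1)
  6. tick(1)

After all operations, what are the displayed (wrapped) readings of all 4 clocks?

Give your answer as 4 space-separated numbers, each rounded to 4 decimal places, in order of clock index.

After op 1 tick(4): ref=4.0000 raw=[8.0000 4.8000 6.0000 6.0000]
After op 2 tick(2): ref=6.0000 raw=[12.0000 7.2000 9.0000 9.0000]
After op 3 tick(4): ref=10.0000 raw=[20.0000 12.0000 15.0000 15.0000]
After op 4 tick(7): ref=17.0000 raw=[34.0000 20.4000 25.5000 25.5000]
After op 5 tick(1): ref=18.0000 raw=[36.0000 21.6000 27.0000 27.0000]
After op 6 tick(1): ref=19.0000 raw=[38.0000 22.8000 28.5000 28.5000]
Wrap final raw readings (mod 24): 38.0000 mod 24 = 14.0000; 22.8000 mod 24 = 22.8000; 28.5000 mod 24 = 4.5000; 28.5000 mod 24 = 4.5000

Answer: 14.0000 22.8000 4.5000 4.5000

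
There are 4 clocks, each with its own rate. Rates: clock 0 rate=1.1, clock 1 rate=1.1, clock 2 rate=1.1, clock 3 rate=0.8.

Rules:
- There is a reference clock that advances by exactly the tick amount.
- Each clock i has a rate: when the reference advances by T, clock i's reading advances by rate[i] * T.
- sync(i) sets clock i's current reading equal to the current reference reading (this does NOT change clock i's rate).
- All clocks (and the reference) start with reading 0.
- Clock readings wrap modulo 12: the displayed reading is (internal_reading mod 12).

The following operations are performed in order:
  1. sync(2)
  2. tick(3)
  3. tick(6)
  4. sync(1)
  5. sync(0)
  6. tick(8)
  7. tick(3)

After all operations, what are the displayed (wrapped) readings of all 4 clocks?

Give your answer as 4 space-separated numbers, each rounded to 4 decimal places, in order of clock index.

Answer: 9.1000 9.1000 10.0000 4.0000

Derivation:
After op 1 sync(2): ref=0.0000 raw=[0.0000 0.0000 0.0000 0.0000]
After op 2 tick(3): ref=3.0000 raw=[3.3000 3.3000 3.3000 2.4000]
After op 3 tick(6): ref=9.0000 raw=[9.9000 9.9000 9.9000 7.2000]
After op 4 sync(1): ref=9.0000 raw=[9.9000 9.0000 9.9000 7.2000]
After op 5 sync(0): ref=9.0000 raw=[9.0000 9.0000 9.9000 7.2000]
After op 6 tick(8): ref=17.0000 raw=[17.8000 17.8000 18.7000 13.6000]
After op 7 tick(3): ref=20.0000 raw=[21.1000 21.1000 22.0000 16.0000]
Wrap final raw readings (mod 12): 21.1000 mod 12 = 9.1000; 21.1000 mod 12 = 9.1000; 22.0000 mod 12 = 10.0000; 16.0000 mod 12 = 4.0000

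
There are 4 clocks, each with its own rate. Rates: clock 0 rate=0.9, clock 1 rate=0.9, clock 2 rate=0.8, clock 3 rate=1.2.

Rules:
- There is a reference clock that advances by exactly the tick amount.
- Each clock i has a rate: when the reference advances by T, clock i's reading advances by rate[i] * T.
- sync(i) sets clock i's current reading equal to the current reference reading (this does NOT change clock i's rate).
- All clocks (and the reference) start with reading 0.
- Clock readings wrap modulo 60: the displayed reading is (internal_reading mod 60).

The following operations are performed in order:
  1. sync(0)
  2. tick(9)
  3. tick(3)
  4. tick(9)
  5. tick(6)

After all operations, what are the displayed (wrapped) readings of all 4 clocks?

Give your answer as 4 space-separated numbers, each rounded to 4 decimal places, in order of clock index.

Answer: 24.3000 24.3000 21.6000 32.4000

Derivation:
After op 1 sync(0): ref=0.0000 raw=[0.0000 0.0000 0.0000 0.0000]
After op 2 tick(9): ref=9.0000 raw=[8.1000 8.1000 7.2000 10.8000]
After op 3 tick(3): ref=12.0000 raw=[10.8000 10.8000 9.6000 14.4000]
After op 4 tick(9): ref=21.0000 raw=[18.9000 18.9000 16.8000 25.2000]
After op 5 tick(6): ref=27.0000 raw=[24.3000 24.3000 21.6000 32.4000]
Wrap final raw readings (mod 60): 24.3000 mod 60 = 24.3000; 24.3000 mod 60 = 24.3000; 21.6000 mod 60 = 21.6000; 32.4000 mod 60 = 32.4000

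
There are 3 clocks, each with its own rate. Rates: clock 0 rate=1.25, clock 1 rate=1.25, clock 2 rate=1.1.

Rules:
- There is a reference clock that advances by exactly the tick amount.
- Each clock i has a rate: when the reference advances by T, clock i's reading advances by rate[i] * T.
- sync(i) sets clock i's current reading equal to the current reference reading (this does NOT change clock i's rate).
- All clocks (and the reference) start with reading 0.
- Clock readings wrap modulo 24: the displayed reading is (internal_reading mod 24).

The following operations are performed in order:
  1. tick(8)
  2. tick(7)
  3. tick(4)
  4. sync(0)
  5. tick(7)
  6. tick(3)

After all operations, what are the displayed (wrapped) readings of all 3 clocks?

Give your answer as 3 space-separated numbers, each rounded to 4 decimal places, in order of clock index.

After op 1 tick(8): ref=8.0000 raw=[10.0000 10.0000 8.8000]
After op 2 tick(7): ref=15.0000 raw=[18.7500 18.7500 16.5000]
After op 3 tick(4): ref=19.0000 raw=[23.7500 23.7500 20.9000]
After op 4 sync(0): ref=19.0000 raw=[19.0000 23.7500 20.9000]
After op 5 tick(7): ref=26.0000 raw=[27.7500 32.5000 28.6000]
After op 6 tick(3): ref=29.0000 raw=[31.5000 36.2500 31.9000]
Wrap final raw readings (mod 24): 31.5000 mod 24 = 7.5000; 36.2500 mod 24 = 12.2500; 31.9000 mod 24 = 7.9000

Answer: 7.5000 12.2500 7.9000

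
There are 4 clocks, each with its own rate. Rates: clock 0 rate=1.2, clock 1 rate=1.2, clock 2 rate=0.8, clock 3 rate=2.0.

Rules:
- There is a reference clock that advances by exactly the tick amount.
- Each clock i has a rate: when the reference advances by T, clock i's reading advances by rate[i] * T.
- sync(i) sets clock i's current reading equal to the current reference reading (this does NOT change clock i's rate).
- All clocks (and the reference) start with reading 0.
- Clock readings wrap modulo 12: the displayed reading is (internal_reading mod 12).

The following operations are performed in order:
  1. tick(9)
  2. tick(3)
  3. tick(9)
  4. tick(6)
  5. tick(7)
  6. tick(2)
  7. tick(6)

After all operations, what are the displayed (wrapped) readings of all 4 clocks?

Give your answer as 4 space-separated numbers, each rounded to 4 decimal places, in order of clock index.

Answer: 2.4000 2.4000 9.6000 0.0000

Derivation:
After op 1 tick(9): ref=9.0000 raw=[10.8000 10.8000 7.2000 18.0000]
After op 2 tick(3): ref=12.0000 raw=[14.4000 14.4000 9.6000 24.0000]
After op 3 tick(9): ref=21.0000 raw=[25.2000 25.2000 16.8000 42.0000]
After op 4 tick(6): ref=27.0000 raw=[32.4000 32.4000 21.6000 54.0000]
After op 5 tick(7): ref=34.0000 raw=[40.8000 40.8000 27.2000 68.0000]
After op 6 tick(2): ref=36.0000 raw=[43.2000 43.2000 28.8000 72.0000]
After op 7 tick(6): ref=42.0000 raw=[50.4000 50.4000 33.6000 84.0000]
Wrap final raw readings (mod 12): 50.4000 mod 12 = 2.4000; 50.4000 mod 12 = 2.4000; 33.6000 mod 12 = 9.6000; 84.0000 mod 12 = 0.0000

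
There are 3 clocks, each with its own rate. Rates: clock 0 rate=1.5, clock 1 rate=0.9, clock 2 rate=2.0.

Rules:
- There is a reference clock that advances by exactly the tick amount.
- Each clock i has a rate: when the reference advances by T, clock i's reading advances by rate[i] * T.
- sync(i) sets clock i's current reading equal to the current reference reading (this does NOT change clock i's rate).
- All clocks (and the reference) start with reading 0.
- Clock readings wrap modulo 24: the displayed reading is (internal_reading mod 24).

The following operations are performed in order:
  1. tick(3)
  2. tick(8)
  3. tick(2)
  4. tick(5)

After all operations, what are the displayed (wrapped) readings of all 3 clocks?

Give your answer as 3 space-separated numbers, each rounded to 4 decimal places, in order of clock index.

After op 1 tick(3): ref=3.0000 raw=[4.5000 2.7000 6.0000]
After op 2 tick(8): ref=11.0000 raw=[16.5000 9.9000 22.0000]
After op 3 tick(2): ref=13.0000 raw=[19.5000 11.7000 26.0000]
After op 4 tick(5): ref=18.0000 raw=[27.0000 16.2000 36.0000]
Wrap final raw readings (mod 24): 27.0000 mod 24 = 3.0000; 16.2000 mod 24 = 16.2000; 36.0000 mod 24 = 12.0000

Answer: 3.0000 16.2000 12.0000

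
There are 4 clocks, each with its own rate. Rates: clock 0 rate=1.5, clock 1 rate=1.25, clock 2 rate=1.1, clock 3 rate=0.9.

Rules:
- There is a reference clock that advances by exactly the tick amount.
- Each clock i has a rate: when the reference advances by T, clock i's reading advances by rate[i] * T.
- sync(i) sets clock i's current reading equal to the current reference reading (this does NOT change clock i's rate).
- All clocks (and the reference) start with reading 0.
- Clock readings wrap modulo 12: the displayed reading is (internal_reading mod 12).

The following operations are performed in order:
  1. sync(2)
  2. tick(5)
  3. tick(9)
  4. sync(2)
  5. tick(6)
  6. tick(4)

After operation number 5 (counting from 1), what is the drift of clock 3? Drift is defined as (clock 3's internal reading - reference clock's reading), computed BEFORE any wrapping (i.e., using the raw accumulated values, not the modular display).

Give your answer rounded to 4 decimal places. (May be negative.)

Answer: -2.0000

Derivation:
After op 1 sync(2): ref=0.0000 raw=[0.0000 0.0000 0.0000 0.0000]
After op 2 tick(5): ref=5.0000 raw=[7.5000 6.2500 5.5000 4.5000]
After op 3 tick(9): ref=14.0000 raw=[21.0000 17.5000 15.4000 12.6000]
After op 4 sync(2): ref=14.0000 raw=[21.0000 17.5000 14.0000 12.6000]
After op 5 tick(6): ref=20.0000 raw=[30.0000 25.0000 20.6000 18.0000]
Drift of clock 3 after op 5: 18.0000 - 20.0000 = -2.0000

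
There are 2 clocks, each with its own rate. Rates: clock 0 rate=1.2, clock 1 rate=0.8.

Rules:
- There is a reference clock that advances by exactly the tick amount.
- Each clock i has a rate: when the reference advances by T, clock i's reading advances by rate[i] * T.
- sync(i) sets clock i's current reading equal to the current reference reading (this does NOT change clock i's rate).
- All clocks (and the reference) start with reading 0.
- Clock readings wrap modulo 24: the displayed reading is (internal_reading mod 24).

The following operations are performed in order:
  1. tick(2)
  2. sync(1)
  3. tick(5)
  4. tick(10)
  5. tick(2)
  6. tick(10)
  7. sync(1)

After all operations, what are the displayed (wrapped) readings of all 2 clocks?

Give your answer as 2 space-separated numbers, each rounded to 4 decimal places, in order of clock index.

After op 1 tick(2): ref=2.0000 raw=[2.4000 1.6000]
After op 2 sync(1): ref=2.0000 raw=[2.4000 2.0000]
After op 3 tick(5): ref=7.0000 raw=[8.4000 6.0000]
After op 4 tick(10): ref=17.0000 raw=[20.4000 14.0000]
After op 5 tick(2): ref=19.0000 raw=[22.8000 15.6000]
After op 6 tick(10): ref=29.0000 raw=[34.8000 23.6000]
After op 7 sync(1): ref=29.0000 raw=[34.8000 29.0000]
Wrap final raw readings (mod 24): 34.8000 mod 24 = 10.8000; 29.0000 mod 24 = 5.0000

Answer: 10.8000 5.0000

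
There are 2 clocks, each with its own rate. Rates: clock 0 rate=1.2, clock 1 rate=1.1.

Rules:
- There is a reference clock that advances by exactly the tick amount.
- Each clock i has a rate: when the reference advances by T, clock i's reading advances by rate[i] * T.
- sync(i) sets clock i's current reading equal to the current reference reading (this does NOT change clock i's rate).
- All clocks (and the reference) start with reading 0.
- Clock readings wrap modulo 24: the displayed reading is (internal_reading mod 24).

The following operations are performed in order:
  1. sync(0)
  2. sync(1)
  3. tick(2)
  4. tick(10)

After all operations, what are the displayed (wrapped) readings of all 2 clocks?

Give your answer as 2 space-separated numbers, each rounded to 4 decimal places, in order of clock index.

Answer: 14.4000 13.2000

Derivation:
After op 1 sync(0): ref=0.0000 raw=[0.0000 0.0000]
After op 2 sync(1): ref=0.0000 raw=[0.0000 0.0000]
After op 3 tick(2): ref=2.0000 raw=[2.4000 2.2000]
After op 4 tick(10): ref=12.0000 raw=[14.4000 13.2000]
Wrap final raw readings (mod 24): 14.4000 mod 24 = 14.4000; 13.2000 mod 24 = 13.2000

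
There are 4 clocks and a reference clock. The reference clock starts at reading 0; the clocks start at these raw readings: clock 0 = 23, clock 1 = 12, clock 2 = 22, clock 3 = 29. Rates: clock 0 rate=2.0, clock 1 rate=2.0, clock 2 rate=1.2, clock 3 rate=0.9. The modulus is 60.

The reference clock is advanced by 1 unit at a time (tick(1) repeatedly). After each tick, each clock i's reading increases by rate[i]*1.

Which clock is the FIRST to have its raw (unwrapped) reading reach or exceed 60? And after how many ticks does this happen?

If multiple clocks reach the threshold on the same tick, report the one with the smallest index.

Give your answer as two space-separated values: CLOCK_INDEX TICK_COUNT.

clock 0: start=23, rate=2.0, needs 60-23 = 37; ticks = ceil(37/2.0) = ceil(18.5000) = 19; reading at tick 19 = 23 + 2.0*19 = 61.0000
clock 1: start=12, rate=2.0, needs 60-12 = 48; ticks = ceil(48/2.0) = ceil(24.0000) = 24; reading at tick 24 = 12 + 2.0*24 = 60.0000
clock 2: start=22, rate=1.2, needs 60-22 = 38; ticks = ceil(38/1.2) = ceil(31.6667) = 32; reading at tick 32 = 22 + 1.2*32 = 60.4000
clock 3: start=29, rate=0.9, needs 60-29 = 31; ticks = ceil(31/0.9) = ceil(34.4444) = 35; reading at tick 35 = 29 + 0.9*35 = 60.5000
Minimum tick count = 19; winners = [0]; smallest index = 0

Answer: 0 19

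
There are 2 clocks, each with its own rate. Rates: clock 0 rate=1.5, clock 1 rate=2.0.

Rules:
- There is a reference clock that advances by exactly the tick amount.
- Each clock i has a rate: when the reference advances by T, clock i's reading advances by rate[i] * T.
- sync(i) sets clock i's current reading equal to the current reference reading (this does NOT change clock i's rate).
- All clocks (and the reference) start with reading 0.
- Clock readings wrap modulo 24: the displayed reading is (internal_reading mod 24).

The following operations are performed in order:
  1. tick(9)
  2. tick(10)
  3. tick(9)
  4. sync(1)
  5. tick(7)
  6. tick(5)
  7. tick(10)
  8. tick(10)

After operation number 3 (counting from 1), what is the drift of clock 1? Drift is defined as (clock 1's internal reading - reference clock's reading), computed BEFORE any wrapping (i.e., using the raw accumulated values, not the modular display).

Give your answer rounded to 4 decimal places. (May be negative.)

After op 1 tick(9): ref=9.0000 raw=[13.5000 18.0000]
After op 2 tick(10): ref=19.0000 raw=[28.5000 38.0000]
After op 3 tick(9): ref=28.0000 raw=[42.0000 56.0000]
Drift of clock 1 after op 3: 56.0000 - 28.0000 = 28.0000

Answer: 28.0000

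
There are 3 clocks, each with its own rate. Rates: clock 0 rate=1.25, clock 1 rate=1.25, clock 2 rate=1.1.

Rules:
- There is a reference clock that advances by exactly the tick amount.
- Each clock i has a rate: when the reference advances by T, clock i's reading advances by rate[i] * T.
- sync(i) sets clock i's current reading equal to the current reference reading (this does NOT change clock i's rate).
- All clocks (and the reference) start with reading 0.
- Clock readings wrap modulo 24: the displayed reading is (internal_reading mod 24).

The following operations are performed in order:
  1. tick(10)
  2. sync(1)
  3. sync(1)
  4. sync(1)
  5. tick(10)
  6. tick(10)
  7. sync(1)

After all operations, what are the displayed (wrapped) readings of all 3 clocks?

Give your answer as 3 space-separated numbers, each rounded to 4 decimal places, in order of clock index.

Answer: 13.5000 6.0000 9.0000

Derivation:
After op 1 tick(10): ref=10.0000 raw=[12.5000 12.5000 11.0000]
After op 2 sync(1): ref=10.0000 raw=[12.5000 10.0000 11.0000]
After op 3 sync(1): ref=10.0000 raw=[12.5000 10.0000 11.0000]
After op 4 sync(1): ref=10.0000 raw=[12.5000 10.0000 11.0000]
After op 5 tick(10): ref=20.0000 raw=[25.0000 22.5000 22.0000]
After op 6 tick(10): ref=30.0000 raw=[37.5000 35.0000 33.0000]
After op 7 sync(1): ref=30.0000 raw=[37.5000 30.0000 33.0000]
Wrap final raw readings (mod 24): 37.5000 mod 24 = 13.5000; 30.0000 mod 24 = 6.0000; 33.0000 mod 24 = 9.0000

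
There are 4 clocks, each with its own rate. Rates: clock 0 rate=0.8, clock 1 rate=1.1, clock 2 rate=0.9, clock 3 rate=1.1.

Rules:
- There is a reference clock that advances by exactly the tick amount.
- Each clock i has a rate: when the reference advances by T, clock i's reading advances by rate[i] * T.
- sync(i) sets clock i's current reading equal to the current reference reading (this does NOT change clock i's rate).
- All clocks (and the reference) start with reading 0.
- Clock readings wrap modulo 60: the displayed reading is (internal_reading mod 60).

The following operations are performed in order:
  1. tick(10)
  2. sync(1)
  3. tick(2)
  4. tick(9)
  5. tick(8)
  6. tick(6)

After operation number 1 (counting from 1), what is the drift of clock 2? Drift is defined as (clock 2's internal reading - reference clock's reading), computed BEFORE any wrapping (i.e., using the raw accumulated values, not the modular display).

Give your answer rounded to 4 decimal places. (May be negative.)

Answer: -1.0000

Derivation:
After op 1 tick(10): ref=10.0000 raw=[8.0000 11.0000 9.0000 11.0000]
Drift of clock 2 after op 1: 9.0000 - 10.0000 = -1.0000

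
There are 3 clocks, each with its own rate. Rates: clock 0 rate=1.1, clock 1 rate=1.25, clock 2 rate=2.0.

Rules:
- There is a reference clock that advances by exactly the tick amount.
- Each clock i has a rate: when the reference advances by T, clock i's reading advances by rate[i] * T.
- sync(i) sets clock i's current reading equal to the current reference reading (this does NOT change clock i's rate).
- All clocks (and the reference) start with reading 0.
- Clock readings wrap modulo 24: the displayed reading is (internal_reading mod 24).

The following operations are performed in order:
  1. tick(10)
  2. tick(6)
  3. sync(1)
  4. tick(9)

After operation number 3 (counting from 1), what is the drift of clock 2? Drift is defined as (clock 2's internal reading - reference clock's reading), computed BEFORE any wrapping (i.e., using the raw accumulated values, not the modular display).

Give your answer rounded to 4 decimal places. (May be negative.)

Answer: 16.0000

Derivation:
After op 1 tick(10): ref=10.0000 raw=[11.0000 12.5000 20.0000]
After op 2 tick(6): ref=16.0000 raw=[17.6000 20.0000 32.0000]
After op 3 sync(1): ref=16.0000 raw=[17.6000 16.0000 32.0000]
Drift of clock 2 after op 3: 32.0000 - 16.0000 = 16.0000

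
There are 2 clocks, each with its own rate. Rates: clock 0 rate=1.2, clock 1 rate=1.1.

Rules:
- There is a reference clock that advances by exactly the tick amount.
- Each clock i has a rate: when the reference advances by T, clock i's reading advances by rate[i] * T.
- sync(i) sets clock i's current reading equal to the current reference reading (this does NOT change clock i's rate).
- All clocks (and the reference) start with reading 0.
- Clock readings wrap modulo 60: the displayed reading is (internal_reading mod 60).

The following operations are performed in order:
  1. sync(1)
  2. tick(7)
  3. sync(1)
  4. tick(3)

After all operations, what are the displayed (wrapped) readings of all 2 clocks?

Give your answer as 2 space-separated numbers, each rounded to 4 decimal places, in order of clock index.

Answer: 12.0000 10.3000

Derivation:
After op 1 sync(1): ref=0.0000 raw=[0.0000 0.0000]
After op 2 tick(7): ref=7.0000 raw=[8.4000 7.7000]
After op 3 sync(1): ref=7.0000 raw=[8.4000 7.0000]
After op 4 tick(3): ref=10.0000 raw=[12.0000 10.3000]
Wrap final raw readings (mod 60): 12.0000 mod 60 = 12.0000; 10.3000 mod 60 = 10.3000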